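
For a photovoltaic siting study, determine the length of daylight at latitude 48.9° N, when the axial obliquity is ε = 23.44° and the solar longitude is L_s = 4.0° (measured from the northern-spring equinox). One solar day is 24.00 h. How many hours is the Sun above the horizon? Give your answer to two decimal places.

Solar declination: sin δ = sin ε · sin L_s = sin 23.44° × sin 4.0° = 0.02775, so δ = +1.590°.
cos h₀ = −tan ϕ · tan δ = −tan(+48.9°) × tan(+1.590°) = -0.0318, so h₀ = 1.6026 rad = 91.82°.
Daylight = 2h₀/(2π) × 24.00 h = (1.6026/π) × 24.00 = 12.24 h.

12.24 h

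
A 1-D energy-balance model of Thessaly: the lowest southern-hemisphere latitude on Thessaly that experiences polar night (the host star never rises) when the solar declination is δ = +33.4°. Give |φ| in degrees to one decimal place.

|φ| = 56.6°

Polar night requires cos H₀ = −tan φ tan δ ≥ 1, i.e. tan φ tan δ ≤ −1.
The boundary is |tan φ| · |tan δ| = 1, so |φ| = 90° − |δ| = 90° − 33.4° = 56.6° in the southern hemisphere.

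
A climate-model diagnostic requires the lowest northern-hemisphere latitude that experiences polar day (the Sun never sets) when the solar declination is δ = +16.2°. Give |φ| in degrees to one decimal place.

|φ| = 73.8°

Polar day requires cos H₀ = −tan φ tan δ ≤ −1, i.e. tan φ tan δ ≥ 1.
The boundary is |tan φ| · |tan δ| = 1, so |φ| = 90° − |δ| = 90° − 16.2° = 73.8° in the northern hemisphere.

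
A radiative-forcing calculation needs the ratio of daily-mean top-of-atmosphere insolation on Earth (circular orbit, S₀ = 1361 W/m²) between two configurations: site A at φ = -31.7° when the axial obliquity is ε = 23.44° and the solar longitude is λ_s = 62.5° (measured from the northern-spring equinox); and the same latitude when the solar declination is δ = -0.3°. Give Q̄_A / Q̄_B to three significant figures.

— Configuration A (φ=-31.7°):
Solar declination: sin δ = sin ε · sin λ_s = sin 23.44° × sin 62.5° = 0.35284, so δ = +20.661°.
cos H₀ = −tan(-31.7°) tan(+20.661°) = 0.2329, H₀ = 1.3357 rad.
Bracket: H₀ sin φ sin δ + cos φ cos δ sin H₀ = 1.3357×-0.52547×0.35284 + 0.85081×0.93568×0.97250 = -0.247648 + 0.774194 = 0.526546.
Q̄ = (S₀/π) × [bracket] = (1361/π) × 0.526546 = 228.11 W/m².
— Configuration B (φ=-31.7°):
cos H₀ = −tan(-31.7°) tan(-0.300°) = -0.0032, H₀ = 1.5740 rad.
Bracket: H₀ sin φ sin δ + cos φ cos δ sin H₀ = 1.5740×-0.52547×-0.00524 + 0.85081×0.99999×0.99999 = 0.004334 + 0.850793 = 0.855127.
Q̄ = (S₀/π) × [bracket] = (1361/π) × 0.855127 = 370.46 W/m².
Ratio Q̄_A / Q̄_B = 228.11 / 370.46 = 0.6157.

Q̄_A / Q̄_B ≈ 0.616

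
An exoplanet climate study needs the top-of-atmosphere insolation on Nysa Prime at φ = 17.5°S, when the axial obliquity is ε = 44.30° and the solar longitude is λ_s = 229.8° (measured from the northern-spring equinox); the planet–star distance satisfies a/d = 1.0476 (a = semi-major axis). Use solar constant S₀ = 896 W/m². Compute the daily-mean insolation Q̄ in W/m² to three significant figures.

Q̄ ≈ 336 W/m²

Solar declination: sin δ = sin ε · sin λ_s = sin 44.30° × sin 229.8° = -0.53345, so δ = -32.239°.
cos H₀ = −tan(-17.5°) tan(-32.239°) = -0.1989, H₀ = 1.7710 rad.
Bracket: H₀ sin φ sin δ + cos φ cos δ sin H₀ = 1.7710×-0.30071×-0.53345 + 0.95372×0.84583×0.98003 = 0.284093 + 0.790575 = 1.074668.
Inverse-square distance factor (a/d)² = 1.0476² = 1.097466.
Q̄ = (S₀/π) × 1.097466 × [bracket] = (896/π) × 1.097466 × 1.074668 = 336.4 W/m².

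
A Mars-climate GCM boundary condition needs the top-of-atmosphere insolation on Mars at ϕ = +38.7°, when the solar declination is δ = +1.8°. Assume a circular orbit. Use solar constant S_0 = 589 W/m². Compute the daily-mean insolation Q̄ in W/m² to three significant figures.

Q̄ ≈ 152 W/m²

cos h₀ = −tan(+38.7°) tan(+1.800°) = -0.0252, h₀ = 1.5960 rad.
Bracket: h₀ sin ϕ sin δ + cos ϕ cos δ sin h₀ = 1.5960×0.62524×0.03141 + 0.78043×0.99951×0.99968 = 0.031344 + 0.779798 = 0.811142.
Q̄ = (S_0/π) × [bracket] = (589/π) × 0.811142 = 152.1 W/m².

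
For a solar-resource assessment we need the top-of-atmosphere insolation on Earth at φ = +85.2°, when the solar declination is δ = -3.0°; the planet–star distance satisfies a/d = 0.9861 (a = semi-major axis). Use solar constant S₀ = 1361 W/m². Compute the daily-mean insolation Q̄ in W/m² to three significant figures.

Q̄ ≈ 7.80 W/m²

cos H₀ = −tan(+85.2°) tan(-3.000°) = 0.6241, H₀ = 0.8968 rad.
Bracket: H₀ sin φ sin δ + cos φ cos δ sin H₀ = 0.8968×0.99649×-0.05234 + 0.08368×0.99863×0.78134 = -0.046774 + 0.065293 = 0.018519.
Inverse-square distance factor (a/d)² = 0.9861² = 0.972393.
Q̄ = (S₀/π) × 0.972393 × [bracket] = (1361/π) × 0.972393 × 0.018519 = 7.801 W/m².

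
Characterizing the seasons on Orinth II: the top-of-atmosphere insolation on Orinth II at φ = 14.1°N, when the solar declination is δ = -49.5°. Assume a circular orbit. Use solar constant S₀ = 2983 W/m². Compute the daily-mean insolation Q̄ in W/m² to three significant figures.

Q̄ ≈ 348 W/m²

cos H₀ = −tan(+14.1°) tan(-49.500°) = 0.2941, H₀ = 1.2723 rad.
Bracket: H₀ sin φ sin δ + cos φ cos δ sin H₀ = 1.2723×0.24362×-0.76041 + 0.96987×0.64945×0.95578 = -0.235695 + 0.602029 = 0.366334.
Q̄ = (S₀/π) × [bracket] = (2983/π) × 0.366334 = 347.8 W/m².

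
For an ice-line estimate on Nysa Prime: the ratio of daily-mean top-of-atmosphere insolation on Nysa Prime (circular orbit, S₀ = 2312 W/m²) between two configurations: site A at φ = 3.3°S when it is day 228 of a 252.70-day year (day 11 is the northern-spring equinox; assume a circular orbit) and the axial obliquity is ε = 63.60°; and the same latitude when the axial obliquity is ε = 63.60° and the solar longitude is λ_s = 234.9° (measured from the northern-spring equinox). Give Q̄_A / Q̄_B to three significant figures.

Q̄_A / Q̄_B ≈ 1.05

— Configuration A (φ=-3.3°):
Solar longitude: λ_s = 360° × (228 − 11)/252.70 = 309.141°.
sin δ = sin 63.60° × sin 309.141° = -0.69471, so δ = -44.004°.
cos H₀ = −tan(-3.3°) tan(-44.004°) = -0.0557, H₀ = 1.6265 rad.
Bracket: H₀ sin φ sin δ + cos φ cos δ sin H₀ = 1.6265×-0.05756×-0.69471 + 0.99834×0.71929×0.99845 = 0.065040 + 0.716983 = 0.782023.
Q̄ = (S₀/π) × [bracket] = (2312/π) × 0.782023 = 575.52 W/m².
— Configuration B (φ=-3.3°):
Solar declination: sin δ = sin ε · sin λ_s = sin 63.60° × sin 234.9° = -0.73283, so δ = -47.124°.
cos H₀ = −tan(-3.3°) tan(-47.124°) = -0.0621, H₀ = 1.6329 rad.
Bracket: H₀ sin φ sin δ + cos φ cos δ sin H₀ = 1.6329×-0.05756×-0.73283 + 0.99834×0.68042×0.99807 = 0.068878 + 0.677979 = 0.746857.
Q̄ = (S₀/π) × [bracket] = (2312/π) × 0.746857 = 549.64 W/m².
Ratio Q̄_A / Q̄_B = 575.52 / 549.64 = 1.047.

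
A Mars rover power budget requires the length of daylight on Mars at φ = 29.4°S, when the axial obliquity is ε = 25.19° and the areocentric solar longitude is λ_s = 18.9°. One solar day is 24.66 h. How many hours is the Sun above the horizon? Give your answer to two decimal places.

sin δ = sin 25.19° × sin 18.9° = 0.13787, so δ = +7.924°.
cos H₀ = −tan φ · tan δ = −tan(-29.4°) × tan(+7.924°) = 0.0784, so H₀ = 1.4923 rad = 85.50°.
Daylight = 2H₀/(2π) × 24.66 h = (1.4923/π) × 24.66 = 11.71 h.

11.71 h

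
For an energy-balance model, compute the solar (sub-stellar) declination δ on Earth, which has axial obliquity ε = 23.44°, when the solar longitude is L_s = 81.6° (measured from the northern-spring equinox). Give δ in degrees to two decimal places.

sin δ = sin ε · sin L_s = sin 23.44° × sin 81.6° = 0.393521.
δ = arcsin(0.393521) = +23.17°.

δ = +23.17°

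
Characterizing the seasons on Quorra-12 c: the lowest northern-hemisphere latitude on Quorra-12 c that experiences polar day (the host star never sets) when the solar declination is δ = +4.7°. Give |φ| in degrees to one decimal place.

|φ| = 85.3°

Polar day requires cos H₀ = −tan φ tan δ ≤ −1, i.e. tan φ tan δ ≥ 1.
The boundary is |tan φ| · |tan δ| = 1, so |φ| = 90° − |δ| = 90° − 4.7° = 85.3° in the northern hemisphere.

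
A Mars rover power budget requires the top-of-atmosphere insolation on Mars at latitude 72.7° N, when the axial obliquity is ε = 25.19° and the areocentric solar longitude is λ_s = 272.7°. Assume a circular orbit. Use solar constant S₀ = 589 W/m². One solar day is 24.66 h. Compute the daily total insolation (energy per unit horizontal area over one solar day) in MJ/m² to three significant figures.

sin δ = sin 25.19° × sin 272.7° = -0.42515, so δ = -25.160°.
cos H₀ = −tan(+72.7°) tan(-25.160°) = 1.5081 ≥ 1 ⇒ polar night, H₀ = 0 and Q̄ = 0.
Daily total = Q̄ × 24.66 h × 3600 s/h = 0.00 MJ/m².

0.00 MJ/m²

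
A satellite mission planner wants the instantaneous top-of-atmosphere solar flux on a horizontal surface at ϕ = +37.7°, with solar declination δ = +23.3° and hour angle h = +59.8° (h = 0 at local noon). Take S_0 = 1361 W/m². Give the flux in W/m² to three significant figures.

827 W/m²

cos θ_z = sin ϕ sin δ + cos ϕ cos δ cos h = 0.241887 + 0.365543 = 0.607430.
Flux = S_0 · cos θ_z = 1361 × 0.607430 = 826.7 W/m².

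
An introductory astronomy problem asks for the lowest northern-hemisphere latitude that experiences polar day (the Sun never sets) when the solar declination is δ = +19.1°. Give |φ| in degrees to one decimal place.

|φ| = 70.9°

Polar day requires cos H₀ = −tan φ tan δ ≤ −1, i.e. tan φ tan δ ≥ 1.
The boundary is |tan φ| · |tan δ| = 1, so |φ| = 90° − |δ| = 90° − 19.1° = 70.9° in the northern hemisphere.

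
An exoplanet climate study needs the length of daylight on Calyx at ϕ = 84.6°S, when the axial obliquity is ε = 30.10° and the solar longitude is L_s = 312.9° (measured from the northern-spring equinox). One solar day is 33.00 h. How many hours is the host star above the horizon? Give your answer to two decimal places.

33.00 h

Solar declination: sin δ = sin ε · sin L_s = sin 30.10° × sin 312.9° = -0.36738, so δ = -21.554°.
Sunrise equation: cos h₀ = −tan ϕ · tan δ = -4.1787 ≤ −1, so the host star never sets (polar day) and h₀ = π.
Daylight = 2h₀/(2π) × 33.00 h = (3.1416/π) × 33.00 = 33.00 h.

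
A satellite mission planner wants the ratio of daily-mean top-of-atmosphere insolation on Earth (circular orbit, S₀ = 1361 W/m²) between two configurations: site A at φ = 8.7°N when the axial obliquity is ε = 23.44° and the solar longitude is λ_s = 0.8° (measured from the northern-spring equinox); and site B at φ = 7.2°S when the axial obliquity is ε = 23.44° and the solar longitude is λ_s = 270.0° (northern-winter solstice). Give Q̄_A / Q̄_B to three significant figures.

— Configuration A (φ=+8.7°):
Solar declination: sin δ = sin ε · sin λ_s = sin 23.44° × sin 0.8° = 0.00555, so δ = +0.318°.
cos H₀ = −tan(+8.7°) tan(+0.318°) = -0.0008, H₀ = 1.5716 rad.
Bracket: H₀ sin φ sin δ + cos φ cos δ sin H₀ = 1.5716×0.15126×0.00555 + 0.98849×0.99998×1.00000 = 0.001319 + 0.988470 = 0.989789.
Q̄ = (S₀/π) × [bracket] = (1361/π) × 0.989789 = 428.80 W/m².
— Configuration B (φ=-7.2°):
Solar declination: sin δ = sin ε · sin λ_s = sin 23.44° × sin 270.0° = -0.39779, so δ = -23.440°.
cos H₀ = −tan(-7.2°) tan(-23.440°) = -0.0548, H₀ = 1.6256 rad.
Bracket: H₀ sin φ sin δ + cos φ cos δ sin H₀ = 1.6256×-0.12533×-0.39779 + 0.99211×0.91748×0.99850 = 0.081044 + 0.908876 = 0.989920.
Q̄ = (S₀/π) × [bracket] = (1361/π) × 0.989920 = 428.85 W/m².
Ratio Q̄_A / Q̄_B = 428.80 / 428.85 = 0.9999.

Q̄_A / Q̄_B ≈ 1.00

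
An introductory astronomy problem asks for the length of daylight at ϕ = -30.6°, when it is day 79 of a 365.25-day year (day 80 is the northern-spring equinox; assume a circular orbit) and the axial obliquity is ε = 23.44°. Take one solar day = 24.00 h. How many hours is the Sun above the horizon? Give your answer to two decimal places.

12.03 h

Solar longitude: L_s = 360° × (79 − 80)/365.25 = -0.986°, i.e. -0.986° + 360° = 359.014°.
sin δ = sin 23.44° × sin 359.014° = -0.00684, so δ = -0.392°.
cos h₀ = −tan ϕ · tan δ = −tan(-30.6°) × tan(-0.392°) = -0.0040, so h₀ = 1.5748 rad = 90.23°.
Daylight = 2h₀/(2π) × 24.00 h = (1.5748/π) × 24.00 = 12.03 h.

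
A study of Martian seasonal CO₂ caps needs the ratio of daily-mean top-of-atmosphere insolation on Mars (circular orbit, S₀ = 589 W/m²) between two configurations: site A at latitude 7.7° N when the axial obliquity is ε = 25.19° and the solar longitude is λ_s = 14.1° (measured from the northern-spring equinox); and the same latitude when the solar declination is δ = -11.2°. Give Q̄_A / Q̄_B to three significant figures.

— Configuration A (φ=+7.7°):
Solar declination: sin δ = sin ε · sin λ_s = sin 25.19° × sin 14.1° = 0.10369, so δ = +5.952°.
cos H₀ = −tan(+7.7°) tan(+5.952°) = -0.0141, H₀ = 1.5849 rad.
Bracket: H₀ sin φ sin δ + cos φ cos δ sin H₀ = 1.5849×0.13399×0.10369 + 0.99098×0.99461×0.99990 = 0.022020 + 0.985540 = 1.007560.
Q̄ = (S₀/π) × [bracket] = (589/π) × 1.007560 = 188.90 W/m².
— Configuration B (φ=+7.7°):
cos H₀ = −tan(+7.7°) tan(-11.200°) = 0.0268, H₀ = 1.5440 rad.
Bracket: H₀ sin φ sin δ + cos φ cos δ sin H₀ = 1.5440×0.13399×-0.19423 + 0.99098×0.98096×0.99964 = -0.040182 + 0.971762 = 0.931580.
Q̄ = (S₀/π) × [bracket] = (589/π) × 0.931580 = 174.66 W/m².
Ratio Q̄_A / Q̄_B = 188.90 / 174.66 = 1.082.

Q̄_A / Q̄_B ≈ 1.08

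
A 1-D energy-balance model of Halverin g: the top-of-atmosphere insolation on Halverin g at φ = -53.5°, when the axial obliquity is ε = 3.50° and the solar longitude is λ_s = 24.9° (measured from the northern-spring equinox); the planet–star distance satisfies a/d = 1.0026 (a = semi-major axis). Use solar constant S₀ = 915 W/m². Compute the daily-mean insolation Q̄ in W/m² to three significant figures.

Q̄ ≈ 165 W/m²

Solar declination: sin δ = sin ε · sin λ_s = sin 3.50° × sin 24.9° = 0.02570, so δ = +1.473°.
cos H₀ = −tan(-53.5°) tan(+1.473°) = 0.0347, H₀ = 1.5360 rad.
Bracket: H₀ sin φ sin δ + cos φ cos δ sin H₀ = 1.5360×-0.80386×0.02570 + 0.59482×0.99967×0.99940 = -0.031733 + 0.594267 = 0.562534.
Inverse-square distance factor (a/d)² = 1.0026² = 1.005207.
Q̄ = (S₀/π) × 1.005207 × [bracket] = (915/π) × 1.005207 × 0.562534 = 164.7 W/m².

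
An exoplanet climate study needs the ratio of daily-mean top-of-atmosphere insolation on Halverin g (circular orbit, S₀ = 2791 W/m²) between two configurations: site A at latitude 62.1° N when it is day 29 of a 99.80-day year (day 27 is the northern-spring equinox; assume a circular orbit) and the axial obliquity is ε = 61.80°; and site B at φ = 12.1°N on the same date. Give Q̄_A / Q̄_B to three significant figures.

— Configuration A (φ=+62.1°):
Solar longitude: λ_s = 360° × (29 − 27)/99.80 = 7.214°.
sin δ = sin 61.80° × sin 7.214° = 0.11068, so δ = +6.354°.
cos H₀ = −tan(+62.1°) tan(+6.354°) = -0.2103, H₀ = 1.7827 rad.
Bracket: H₀ sin φ sin δ + cos φ cos δ sin H₀ = 1.7827×0.88377×0.11068 + 0.46793×0.99386×0.97763 = 0.174376 + 0.454654 = 0.629030.
Q̄ = (S₀/π) × [bracket] = (2791/π) × 0.629030 = 558.83 W/m².
— Configuration B (φ=+12.1°):
cos H₀ = −tan(+12.1°) tan(+6.354°) = -0.0239, H₀ = 1.5947 rad.
Bracket: H₀ sin φ sin δ + cos φ cos δ sin H₀ = 1.5947×0.20962×0.11068 + 0.97778×0.99386×0.99971 = 0.036998 + 0.971495 = 1.008493.
Q̄ = (S₀/π) × [bracket] = (2791/π) × 1.008493 = 895.95 W/m².
Ratio Q̄_A / Q̄_B = 558.83 / 895.95 = 0.6237.

Q̄_A / Q̄_B ≈ 0.624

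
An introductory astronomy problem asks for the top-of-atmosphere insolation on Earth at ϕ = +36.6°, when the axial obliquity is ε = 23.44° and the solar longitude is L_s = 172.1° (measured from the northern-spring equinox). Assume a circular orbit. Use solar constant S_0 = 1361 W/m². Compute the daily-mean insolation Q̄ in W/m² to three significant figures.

Solar declination: sin δ = sin ε · sin L_s = sin 23.44° × sin 172.1° = 0.05467, so δ = +3.134°.
cos h₀ = −tan(+36.6°) tan(+3.134°) = -0.0407, h₀ = 1.6115 rad.
Bracket: h₀ sin ϕ sin δ + cos ϕ cos δ sin h₀ = 1.6115×0.59622×0.05467 + 0.80282×0.99850×0.99917 = 0.052527 + 0.800950 = 0.853477.
Q̄ = (S_0/π) × [bracket] = (1361/π) × 0.853477 = 369.7 W/m².

Q̄ ≈ 370 W/m²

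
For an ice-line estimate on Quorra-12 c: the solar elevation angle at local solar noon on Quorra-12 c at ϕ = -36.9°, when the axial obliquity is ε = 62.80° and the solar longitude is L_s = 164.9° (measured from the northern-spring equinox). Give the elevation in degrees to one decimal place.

Solar declination: sin δ = sin ε · sin L_s = sin 62.80° × sin 164.9° = 0.23170, so δ = +13.397°.
At local noon the hour angle is zero, so the zenith angle equals |ϕ − δ| = |-36.9° − (+13.397°)| = 50.297°.
Elevation = 90° − 50.297° = 39.7°.

39.7°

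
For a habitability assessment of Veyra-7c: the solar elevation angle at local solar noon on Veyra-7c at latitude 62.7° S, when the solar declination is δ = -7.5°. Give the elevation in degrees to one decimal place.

34.8°

At local noon the hour angle is zero, so the zenith angle equals |φ − δ| = |-62.7° − (-7.500°)| = 55.200°.
Elevation = 90° − 55.200° = 34.8°.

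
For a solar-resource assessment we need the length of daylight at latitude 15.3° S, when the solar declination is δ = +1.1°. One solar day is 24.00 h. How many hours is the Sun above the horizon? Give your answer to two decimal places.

11.96 h

cos H₀ = −tan φ · tan δ = −tan(-15.3°) × tan(+1.100°) = 0.0053, so H₀ = 1.5655 rad = 89.70°.
Daylight = 2H₀/(2π) × 24.00 h = (1.5655/π) × 24.00 = 11.96 h.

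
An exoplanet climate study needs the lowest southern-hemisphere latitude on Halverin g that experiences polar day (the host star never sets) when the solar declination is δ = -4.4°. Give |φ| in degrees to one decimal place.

|φ| = 85.6°

Polar day requires cos H₀ = −tan φ tan δ ≤ −1, i.e. tan φ tan δ ≥ 1.
The boundary is |tan φ| · |tan δ| = 1, so |φ| = 90° − |δ| = 90° − 4.4° = 85.6° in the southern hemisphere.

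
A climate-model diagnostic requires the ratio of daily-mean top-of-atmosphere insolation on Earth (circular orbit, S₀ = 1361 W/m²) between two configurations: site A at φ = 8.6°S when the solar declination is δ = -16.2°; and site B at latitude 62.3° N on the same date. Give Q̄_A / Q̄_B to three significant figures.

— Configuration A (φ=-8.6°):
cos H₀ = −tan(-8.6°) tan(-16.200°) = -0.0439, H₀ = 1.6147 rad.
Bracket: H₀ sin φ sin δ + cos φ cos δ sin H₀ = 1.6147×-0.14954×-0.27899 + 0.98876×0.96029×0.99903 = 0.067366 + 0.948575 = 1.015941.
Q̄ = (S₀/π) × [bracket] = (1361/π) × 1.015941 = 440.13 W/m².
— Configuration B (φ=+62.3°):
cos H₀ = −tan(+62.3°) tan(-16.200°) = 0.5534, H₀ = 0.9844 rad.
Bracket: H₀ sin φ sin δ + cos φ cos δ sin H₀ = 0.9844×0.88539×-0.27899 + 0.46484×0.96029×0.83293 = -0.243162 + 0.371804 = 0.128642.
Q̄ = (S₀/π) × [bracket] = (1361/π) × 0.128642 = 55.730 W/m².
Ratio Q̄_A / Q̄_B = 440.13 / 55.730 = 7.898.

Q̄_A / Q̄_B ≈ 7.90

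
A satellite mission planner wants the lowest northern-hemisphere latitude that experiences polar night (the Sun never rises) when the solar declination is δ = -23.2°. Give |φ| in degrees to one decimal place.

|φ| = 66.8°

Polar night requires cos H₀ = −tan φ tan δ ≥ 1, i.e. tan φ tan δ ≤ −1.
The boundary is |tan φ| · |tan δ| = 1, so |φ| = 90° − |δ| = 90° − 23.2° = 66.8° in the northern hemisphere.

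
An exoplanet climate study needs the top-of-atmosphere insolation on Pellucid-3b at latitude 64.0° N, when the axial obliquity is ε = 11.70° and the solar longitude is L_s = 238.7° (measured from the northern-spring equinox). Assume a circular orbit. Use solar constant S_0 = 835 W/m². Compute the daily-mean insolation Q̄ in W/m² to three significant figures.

Solar declination: sin δ = sin ε · sin L_s = sin 11.70° × sin 238.7° = -0.17327, so δ = -9.978°.
cos h₀ = −tan(+64.0°) tan(-9.978°) = 0.3607, h₀ = 1.2018 rad.
Bracket: h₀ sin ϕ sin δ + cos ϕ cos δ sin h₀ = 1.2018×0.89879×-0.17327 + 0.43837×0.98487×0.93267 = -0.187160 + 0.402669 = 0.215509.
Q̄ = (S_0/π) × [bracket] = (835/π) × 0.215509 = 57.28 W/m².

Q̄ ≈ 57.3 W/m²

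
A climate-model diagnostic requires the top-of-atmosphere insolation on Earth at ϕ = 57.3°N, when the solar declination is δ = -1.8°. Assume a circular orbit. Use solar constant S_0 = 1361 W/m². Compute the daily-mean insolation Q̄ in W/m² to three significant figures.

Q̄ ≈ 216 W/m²

cos h₀ = −tan(+57.3°) tan(-1.800°) = 0.0490, h₀ = 1.5218 rad.
Bracket: h₀ sin ϕ sin δ + cos ϕ cos δ sin h₀ = 1.5218×0.84151×-0.03141 + 0.54024×0.99951×0.99880 = -0.040224 + 0.539327 = 0.499103.
Q̄ = (S_0/π) × [bracket] = (1361/π) × 0.499103 = 216.2 W/m².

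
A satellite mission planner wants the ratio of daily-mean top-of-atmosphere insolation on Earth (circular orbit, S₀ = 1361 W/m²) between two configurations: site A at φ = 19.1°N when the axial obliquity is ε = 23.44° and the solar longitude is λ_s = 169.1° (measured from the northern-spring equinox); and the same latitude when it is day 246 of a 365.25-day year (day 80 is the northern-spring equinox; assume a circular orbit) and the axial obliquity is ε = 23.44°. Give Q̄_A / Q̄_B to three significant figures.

Q̄_A / Q̄_B ≈ 0.984

— Configuration A (φ=+19.1°):
Solar declination: sin δ = sin ε · sin λ_s = sin 23.44° × sin 169.1° = 0.07522, so δ = +4.314°.
cos H₀ = −tan(+19.1°) tan(+4.314°) = -0.0261, H₀ = 1.5969 rad.
Bracket: H₀ sin φ sin δ + cos φ cos δ sin H₀ = 1.5969×0.32722×0.07522 + 0.94495×0.99717×0.99966 = 0.039305 + 0.941955 = 0.981260.
Q̄ = (S₀/π) × [bracket] = (1361/π) × 0.981260 = 425.10 W/m².
— Configuration B (φ=+19.1°):
Solar longitude: λ_s = 360° × (246 − 80)/365.25 = 163.614°.
sin δ = sin 23.44° × sin 163.614° = 0.11222, so δ = +6.443°.
cos H₀ = −tan(+19.1°) tan(+6.443°) = -0.0391, H₀ = 1.6099 rad.
Bracket: H₀ sin φ sin δ + cos φ cos δ sin H₀ = 1.6099×0.32722×0.11222 + 0.94495×0.99368×0.99924 = 0.059117 + 0.938264 = 0.997381.
Q̄ = (S₀/π) × [bracket] = (1361/π) × 0.997381 = 432.09 W/m².
Ratio Q̄_A / Q̄_B = 425.10 / 432.09 = 0.9838.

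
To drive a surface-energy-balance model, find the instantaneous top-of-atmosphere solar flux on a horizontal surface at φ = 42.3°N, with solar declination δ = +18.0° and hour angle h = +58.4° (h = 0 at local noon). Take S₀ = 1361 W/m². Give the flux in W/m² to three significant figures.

785 W/m²

cos θ_z = sin φ sin δ + cos φ cos δ cos h = 0.207972 + 0.368588 = 0.576560.
Flux = S₀ · cos θ_z = 1361 × 0.576560 = 784.7 W/m².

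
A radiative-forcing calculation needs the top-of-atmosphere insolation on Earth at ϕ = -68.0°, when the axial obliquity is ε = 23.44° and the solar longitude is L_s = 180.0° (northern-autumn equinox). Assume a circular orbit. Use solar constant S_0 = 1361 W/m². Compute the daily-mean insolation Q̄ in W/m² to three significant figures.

Q̄ ≈ 162 W/m²

Solar declination: sin δ = sin ε · sin L_s = sin 23.44° × sin 180.0° = 0.00000, so δ = +0.000°.
cos h₀ = −tan(-68.0°) tan(+0.000°) = 0.0000, h₀ = 1.5708 rad.
Bracket: h₀ sin ϕ sin δ + cos ϕ cos δ sin h₀ = 1.5708×-0.92718×0.00000 + 0.37461×1.00000×1.00000 = -0.000000 + 0.374610 = 0.374610.
Q̄ = (S_0/π) × [bracket] = (1361/π) × 0.374610 = 162.3 W/m².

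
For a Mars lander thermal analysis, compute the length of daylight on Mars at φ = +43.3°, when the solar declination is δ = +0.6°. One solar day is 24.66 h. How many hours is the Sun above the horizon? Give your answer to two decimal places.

cos H₀ = −tan φ · tan δ = −tan(+43.3°) × tan(+0.600°) = -0.0099, so H₀ = 1.5807 rad = 90.57°.
Daylight = 2H₀/(2π) × 24.66 h = (1.5807/π) × 24.66 = 12.41 h.

12.41 h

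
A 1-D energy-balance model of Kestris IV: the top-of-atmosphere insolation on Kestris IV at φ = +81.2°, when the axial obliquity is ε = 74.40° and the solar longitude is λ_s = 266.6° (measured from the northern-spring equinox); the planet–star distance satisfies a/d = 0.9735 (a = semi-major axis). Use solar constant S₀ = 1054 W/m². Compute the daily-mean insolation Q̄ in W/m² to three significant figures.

Solar declination: sin δ = sin ε · sin λ_s = sin 74.40° × sin 266.6° = -0.96147, so δ = -74.043°.
cos H₀ = −tan(+81.2°) tan(-74.043°) = 22.5910 ≥ 1 ⇒ polar night, H₀ = 0 and Q̄ = 0.
Inverse-square distance factor (a/d)² = 0.9735² = 0.947702.

Q̄ ≈ 0.00 W/m²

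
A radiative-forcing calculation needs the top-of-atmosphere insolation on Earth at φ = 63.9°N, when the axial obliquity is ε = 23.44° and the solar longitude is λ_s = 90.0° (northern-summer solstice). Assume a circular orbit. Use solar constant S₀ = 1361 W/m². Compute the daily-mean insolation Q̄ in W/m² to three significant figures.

Solar declination: sin δ = sin ε · sin λ_s = sin 23.44° × sin 90.0° = 0.39779, so δ = +23.440°.
cos H₀ = −tan(+63.9°) tan(+23.440°) = -0.8850, H₀ = 2.6573 rad.
Bracket: H₀ sin φ sin δ + cos φ cos δ sin H₀ = 2.6573×0.89803×0.39779 + 0.43994×0.91748×0.46555 = 0.949260 + 0.187913 = 1.137173.
Q̄ = (S₀/π) × [bracket] = (1361/π) × 1.137173 = 492.6 W/m².

Q̄ ≈ 493 W/m²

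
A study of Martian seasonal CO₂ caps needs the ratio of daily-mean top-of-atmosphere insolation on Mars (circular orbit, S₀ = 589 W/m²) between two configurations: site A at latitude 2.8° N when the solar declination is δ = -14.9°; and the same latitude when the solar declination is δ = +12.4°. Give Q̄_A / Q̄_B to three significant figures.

Q̄_A / Q̄_B ≈ 0.953

— Configuration A (φ=+2.8°):
cos H₀ = −tan(+2.8°) tan(-14.900°) = 0.0130, H₀ = 1.5578 rad.
Bracket: H₀ sin φ sin δ + cos φ cos δ sin H₀ = 1.5578×0.04885×-0.25713 + 0.99881×0.96638×0.99992 = -0.019567 + 0.965153 = 0.945586.
Q̄ = (S₀/π) × [bracket] = (589/π) × 0.945586 = 177.28 W/m².
— Configuration B (φ=+2.8°):
cos H₀ = −tan(+2.8°) tan(+12.400°) = -0.0108, H₀ = 1.5815 rad.
Bracket: H₀ sin φ sin δ + cos φ cos δ sin H₀ = 1.5815×0.04885×0.21474 + 0.99881×0.97667×0.99994 = 0.016590 + 0.975449 = 0.992039.
Q̄ = (S₀/π) × [bracket] = (589/π) × 0.992039 = 185.99 W/m².
Ratio Q̄_A / Q̄_B = 177.28 / 185.99 = 0.9532.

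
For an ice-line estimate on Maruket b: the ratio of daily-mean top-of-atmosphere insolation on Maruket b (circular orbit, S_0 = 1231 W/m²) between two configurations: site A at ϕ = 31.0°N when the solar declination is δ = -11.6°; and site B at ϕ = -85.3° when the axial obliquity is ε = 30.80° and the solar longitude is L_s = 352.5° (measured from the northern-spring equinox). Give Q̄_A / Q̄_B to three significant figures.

— Configuration A (ϕ=+31.0°):
cos h₀ = −tan(+31.0°) tan(-11.600°) = 0.1233, h₀ = 1.4471 rad.
Bracket: h₀ sin ϕ sin δ + cos ϕ cos δ sin h₀ = 1.4471×0.51504×-0.20108 + 0.85717×0.97958×0.99236 = -0.149868 + 0.833252 = 0.683384.
Q̄ = (S_0/π) × [bracket] = (1231/π) × 0.683384 = 267.78 W/m².
— Configuration B (ϕ=-85.3°):
Solar declination: sin δ = sin ε · sin L_s = sin 30.80° × sin 352.5° = -0.06684, so δ = -3.832°.
cos h₀ = −tan(-85.3°) tan(-3.832°) = -0.8148, h₀ = 2.5231 rad.
Bracket: h₀ sin ϕ sin δ + cos ϕ cos δ sin h₀ = 2.5231×-0.99664×-0.06684 + 0.08194×0.99776×0.57981 = 0.168077 + 0.047403 = 0.215480.
Q̄ = (S_0/π) × [bracket] = (1231/π) × 0.215480 = 84.434 W/m².
Ratio Q̄_A / Q̄_B = 267.78 / 84.434 = 3.171.

Q̄_A / Q̄_B ≈ 3.17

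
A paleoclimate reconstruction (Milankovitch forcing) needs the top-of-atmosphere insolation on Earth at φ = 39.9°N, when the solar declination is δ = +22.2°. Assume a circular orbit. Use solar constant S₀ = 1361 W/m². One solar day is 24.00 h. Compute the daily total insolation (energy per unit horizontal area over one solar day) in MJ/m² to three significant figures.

cos H₀ = −tan(+39.9°) tan(+22.200°) = -0.3412, H₀ = 1.9190 rad.
Bracket: H₀ sin φ sin δ + cos φ cos δ sin H₀ = 1.9190×0.64145×0.37784 + 0.76717×0.92587×0.93998 = 0.465099 + 0.667668 = 1.132767.
Q̄ = (S₀/π) × [bracket] = (1361/π) × 1.132767 = 490.74 W/m².
Daily total = Q̄ × 24.00 h × 3600 s/h = 490.74 × 24.00 × 3600 / 10⁶ = 42.40 MJ/m².

42.4 MJ/m²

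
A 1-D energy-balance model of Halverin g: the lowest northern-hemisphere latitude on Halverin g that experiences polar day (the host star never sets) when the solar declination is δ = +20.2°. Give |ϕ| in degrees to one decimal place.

|ϕ| = 69.8°

Polar day requires cos h₀ = −tan ϕ tan δ ≤ −1, i.e. tan ϕ tan δ ≥ 1.
The boundary is |tan ϕ| · |tan δ| = 1, so |ϕ| = 90° − |δ| = 90° − 20.2° = 69.8° in the northern hemisphere.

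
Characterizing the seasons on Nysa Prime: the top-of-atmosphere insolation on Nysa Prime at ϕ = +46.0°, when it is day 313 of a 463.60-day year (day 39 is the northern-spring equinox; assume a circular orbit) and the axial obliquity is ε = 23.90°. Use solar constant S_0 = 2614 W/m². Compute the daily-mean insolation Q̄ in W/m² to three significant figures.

Q̄ ≈ 373 W/m²

Solar longitude: L_s = 360° × (313 − 39)/463.60 = 212.770°.
sin δ = sin 23.90° × sin 212.770° = -0.21929, so δ = -12.667°.
cos h₀ = −tan(+46.0°) tan(-12.667°) = 0.2327, h₀ = 1.3359 rad.
Bracket: h₀ sin ϕ sin δ + cos ϕ cos δ sin h₀ = 1.3359×0.71934×-0.21929 + 0.69466×0.97566×0.97254 = -0.210730 + 0.659141 = 0.448411.
Q̄ = (S_0/π) × [bracket] = (2614/π) × 0.448411 = 373.1 W/m².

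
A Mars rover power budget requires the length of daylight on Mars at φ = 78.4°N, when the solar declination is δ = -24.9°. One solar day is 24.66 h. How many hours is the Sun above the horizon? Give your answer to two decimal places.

cos H₀ = −tan φ · tan δ = 2.2613 ≥ 1, so the Sun never rises (polar night) and H₀ = 0.
Daylight = 2H₀/(2π) × 24.66 h = (0.0000/π) × 24.66 = 0.00 h.

0.00 h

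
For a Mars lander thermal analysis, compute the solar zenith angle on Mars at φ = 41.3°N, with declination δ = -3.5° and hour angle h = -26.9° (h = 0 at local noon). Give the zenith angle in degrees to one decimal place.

cos θ_z = sin φ sin δ + cos φ cos δ cos h = -0.040292 + 0.668726 = 0.628434.
θ_z = arccos(0.628434) = 51.1°.

θ_z = 51.1°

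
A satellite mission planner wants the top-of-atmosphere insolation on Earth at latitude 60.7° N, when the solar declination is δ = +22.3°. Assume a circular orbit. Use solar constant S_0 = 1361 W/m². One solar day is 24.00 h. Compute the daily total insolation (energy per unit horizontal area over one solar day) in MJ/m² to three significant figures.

41.2 MJ/m²

cos h₀ = −tan(+60.7°) tan(+22.300°) = -0.7308, h₀ = 2.3904 rad.
Bracket: h₀ sin ϕ sin δ + cos ϕ cos δ sin h₀ = 2.3904×0.87207×0.37946 + 0.48938×0.92521×0.68255 = 0.791021 + 0.309044 = 1.100065.
Q̄ = (S_0/π) × [bracket] = (1361/π) × 1.100065 = 476.57 W/m².
Daily total = Q̄ × 24.00 h × 3600 s/h = 476.57 × 24.00 × 3600 / 10⁶ = 41.18 MJ/m².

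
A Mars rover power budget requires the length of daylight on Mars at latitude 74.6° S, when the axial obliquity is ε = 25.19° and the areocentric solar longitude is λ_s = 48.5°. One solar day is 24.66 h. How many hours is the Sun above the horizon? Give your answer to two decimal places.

0.00 h

sin δ = sin 25.19° × sin 48.5° = 0.31877, so δ = +18.589°.
cos H₀ = −tan φ · tan δ = 1.2210 ≥ 1, so the Sun never rises (polar night) and H₀ = 0.
Daylight = 2H₀/(2π) × 24.66 h = (0.0000/π) × 24.66 = 0.00 h.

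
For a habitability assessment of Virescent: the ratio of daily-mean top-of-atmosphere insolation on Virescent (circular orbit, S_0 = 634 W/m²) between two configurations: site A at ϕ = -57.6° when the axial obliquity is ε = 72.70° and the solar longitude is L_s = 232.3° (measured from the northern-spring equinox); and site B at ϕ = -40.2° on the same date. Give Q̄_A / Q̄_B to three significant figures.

— Configuration A (ϕ=-57.6°):
Solar declination: sin δ = sin ε · sin L_s = sin 72.70° × sin 232.3° = -0.75543, so δ = -49.063°.
cos h₀ = −tan(-57.6°) tan(-49.063°) = -1.8167 ≤ −1 ⇒ polar day, h₀ = π.
Bracket: h₀ sin ϕ sin δ + cos ϕ cos δ sin h₀ = 3.1416×-0.84433×-0.75543 + 0.53583×0.65523×0.00000 = 2.003814 + 0.000000 = 2.003814.
Q̄ = (S_0/π) × [bracket] = (634/π) × 2.003814 = 404.39 W/m².
— Configuration B (ϕ=-40.2°):
cos h₀ = −tan(-40.2°) tan(-49.063°) = -0.9743, h₀ = 2.9144 rad.
Bracket: h₀ sin ϕ sin δ + cos ϕ cos δ sin h₀ = 2.9144×-0.64546×-0.75543 + 0.76380×0.65523×0.22528 = 1.421061 + 0.112745 = 1.533806.
Q̄ = (S_0/π) × [bracket] = (634/π) × 1.533806 = 309.54 W/m².
Ratio Q̄_A / Q̄_B = 404.39 / 309.54 = 1.306.

Q̄_A / Q̄_B ≈ 1.31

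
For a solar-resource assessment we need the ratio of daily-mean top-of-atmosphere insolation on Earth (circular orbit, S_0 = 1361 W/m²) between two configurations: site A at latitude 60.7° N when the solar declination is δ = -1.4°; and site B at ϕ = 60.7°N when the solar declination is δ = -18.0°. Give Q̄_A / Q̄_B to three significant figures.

— Configuration A (ϕ=+60.7°):
cos h₀ = −tan(+60.7°) tan(-1.400°) = 0.0436, h₀ = 1.5272 rad.
Bracket: h₀ sin ϕ sin δ + cos ϕ cos δ sin h₀ = 1.5272×0.87207×-0.02443 + 0.48938×0.99970×0.99905 = -0.032536 + 0.488768 = 0.456232.
Q̄ = (S_0/π) × [bracket] = (1361/π) × 0.456232 = 197.65 W/m².
— Configuration B (ϕ=+60.7°):
cos h₀ = −tan(+60.7°) tan(-18.000°) = 0.5790, h₀ = 0.9533 rad.
Bracket: h₀ sin ϕ sin δ + cos ϕ cos δ sin h₀ = 0.9533×0.87207×-0.30902 + 0.48938×0.95106×0.81533 = -0.256902 + 0.379479 = 0.122577.
Q̄ = (S_0/π) × [bracket] = (1361/π) × 0.122577 = 53.103 W/m².
Ratio Q̄_A / Q̄_B = 197.65 / 53.103 = 3.722.

Q̄_A / Q̄_B ≈ 3.72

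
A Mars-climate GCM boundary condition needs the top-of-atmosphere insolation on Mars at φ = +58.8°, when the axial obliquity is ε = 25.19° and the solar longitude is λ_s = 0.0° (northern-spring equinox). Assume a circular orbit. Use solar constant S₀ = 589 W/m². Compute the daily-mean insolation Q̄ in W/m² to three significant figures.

Solar declination: sin δ = sin ε · sin λ_s = sin 25.19° × sin 0.0° = 0.00000, so δ = +0.000°.
cos H₀ = −tan(+58.8°) tan(+0.000°) = -0.0000, H₀ = 1.5708 rad.
Bracket: H₀ sin φ sin δ + cos φ cos δ sin H₀ = 1.5708×0.85536×0.00000 + 0.51803×1.00000×1.00000 = 0.000000 + 0.518030 = 0.518030.
Q̄ = (S₀/π) × [bracket] = (589/π) × 0.518030 = 97.12 W/m².

Q̄ ≈ 97.1 W/m²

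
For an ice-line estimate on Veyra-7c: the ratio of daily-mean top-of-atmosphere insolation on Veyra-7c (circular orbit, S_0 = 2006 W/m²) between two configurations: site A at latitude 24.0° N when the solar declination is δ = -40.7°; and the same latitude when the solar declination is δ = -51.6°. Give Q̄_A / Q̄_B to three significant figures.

Q̄_A / Q̄_B ≈ 2.06

— Configuration A (ϕ=+24.0°):
cos h₀ = −tan(+24.0°) tan(-40.700°) = 0.3830, h₀ = 1.1778 rad.
Bracket: h₀ sin ϕ sin δ + cos ϕ cos δ sin h₀ = 1.1778×0.40674×-0.65210 + 0.91355×0.75813×0.92377 = -0.312394 + 0.639794 = 0.327400.
Q̄ = (S_0/π) × [bracket] = (2006/π) × 0.327400 = 209.05 W/m².
— Configuration B (ϕ=+24.0°):
cos h₀ = −tan(+24.0°) tan(-51.600°) = 0.5617, h₀ = 0.9743 rad.
Bracket: h₀ sin ϕ sin δ + cos ϕ cos δ sin h₀ = 0.9743×0.40674×-0.78369 + 0.91355×0.62115×0.82731 = -0.310566 + 0.469458 = 0.158892.
Q̄ = (S_0/π) × [bracket] = (2006/π) × 0.158892 = 101.46 W/m².
Ratio Q̄_A / Q̄_B = 209.05 / 101.46 = 2.060.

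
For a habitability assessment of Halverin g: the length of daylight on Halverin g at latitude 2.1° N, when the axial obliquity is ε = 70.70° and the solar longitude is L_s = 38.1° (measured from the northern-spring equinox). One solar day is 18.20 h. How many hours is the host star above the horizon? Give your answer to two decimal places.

Solar declination: sin δ = sin ε · sin L_s = sin 70.70° × sin 38.1° = 0.58236, so δ = +35.617°.
cos h₀ = −tan ϕ · tan δ = −tan(+2.1°) × tan(+35.617°) = -0.0263, so h₀ = 1.5971 rad = 91.51°.
Daylight = 2h₀/(2π) × 18.20 h = (1.5971/π) × 18.20 = 9.25 h.

9.25 h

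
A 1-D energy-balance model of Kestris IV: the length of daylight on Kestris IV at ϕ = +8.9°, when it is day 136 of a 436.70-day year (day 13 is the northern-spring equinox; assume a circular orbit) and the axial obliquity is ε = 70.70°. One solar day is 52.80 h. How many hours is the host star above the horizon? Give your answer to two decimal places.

32.98 h

Solar longitude: L_s = 360° × (136 − 13)/436.70 = 101.397°.
sin δ = sin 70.70° × sin 101.397° = 0.92519, so δ = +67.697°.
cos h₀ = −tan ϕ · tan δ = −tan(+8.9°) × tan(+67.697°) = -0.3818, so h₀ = 1.9625 rad = 112.44°.
Daylight = 2h₀/(2π) × 52.80 h = (1.9625/π) × 52.80 = 32.98 h.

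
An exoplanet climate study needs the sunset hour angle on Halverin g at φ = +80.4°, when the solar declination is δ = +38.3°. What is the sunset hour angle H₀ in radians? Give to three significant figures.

H₀ = 3.14 rad

Sunrise equation: cos H₀ = −tan φ · tan δ = -4.6693 ≤ −1, so the host star never sets (polar day) and H₀ = π.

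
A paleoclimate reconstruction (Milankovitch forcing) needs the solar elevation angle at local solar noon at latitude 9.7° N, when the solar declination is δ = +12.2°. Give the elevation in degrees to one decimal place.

At local noon the hour angle is zero, so the zenith angle equals |ϕ − δ| = |+9.7° − (+12.200°)| = 2.500°.
Elevation = 90° − 2.500° = 87.5°.

87.5°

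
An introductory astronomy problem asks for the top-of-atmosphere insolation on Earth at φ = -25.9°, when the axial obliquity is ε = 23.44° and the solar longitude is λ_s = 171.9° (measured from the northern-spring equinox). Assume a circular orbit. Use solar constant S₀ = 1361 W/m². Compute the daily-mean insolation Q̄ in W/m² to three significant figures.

Q̄ ≈ 373 W/m²

Solar declination: sin δ = sin ε · sin λ_s = sin 23.44° × sin 171.9° = 0.05605, so δ = +3.213°.
cos H₀ = −tan(-25.9°) tan(+3.213°) = 0.0273, H₀ = 1.5435 rad.
Bracket: H₀ sin φ sin δ + cos φ cos δ sin H₀ = 1.5435×-0.43680×0.05605 + 0.89956×0.99843×0.99963 = -0.037789 + 0.897815 = 0.860026.
Q̄ = (S₀/π) × [bracket] = (1361/π) × 0.860026 = 372.6 W/m².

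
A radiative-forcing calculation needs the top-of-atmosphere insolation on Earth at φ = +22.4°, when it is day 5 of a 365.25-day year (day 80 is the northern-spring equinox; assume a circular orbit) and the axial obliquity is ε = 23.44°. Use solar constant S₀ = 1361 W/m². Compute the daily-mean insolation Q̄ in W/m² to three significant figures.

Q̄ ≈ 276 W/m²

Solar longitude: λ_s = 360° × (5 − 80)/365.25 = -73.922°, i.e. -73.922° + 360° = 286.078°.
sin δ = sin 23.44° × sin 286.078° = -0.38223, so δ = -22.472°.
cos H₀ = −tan(+22.4°) tan(-22.472°) = 0.1705, H₀ = 1.3995 rad.
Bracket: H₀ sin φ sin δ + cos φ cos δ sin H₀ = 1.3995×0.38107×-0.38223 + 0.92455×0.92407×0.98536 = -0.203846 + 0.841841 = 0.637995.
Q̄ = (S₀/π) × [bracket] = (1361/π) × 0.637995 = 276.4 W/m².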